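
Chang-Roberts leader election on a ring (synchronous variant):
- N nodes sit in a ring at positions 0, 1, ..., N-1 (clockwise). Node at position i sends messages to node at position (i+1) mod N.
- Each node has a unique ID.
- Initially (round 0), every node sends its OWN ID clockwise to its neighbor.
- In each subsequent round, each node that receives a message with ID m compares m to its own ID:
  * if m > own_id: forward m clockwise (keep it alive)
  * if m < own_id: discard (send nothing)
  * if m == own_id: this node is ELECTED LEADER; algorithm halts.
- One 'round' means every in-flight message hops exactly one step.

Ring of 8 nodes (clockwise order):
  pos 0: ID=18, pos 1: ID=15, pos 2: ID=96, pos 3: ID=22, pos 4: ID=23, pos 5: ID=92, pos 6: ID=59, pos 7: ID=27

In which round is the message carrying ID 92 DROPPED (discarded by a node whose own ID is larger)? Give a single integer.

Answer: 5

Derivation:
Round 1: pos1(id15) recv 18: fwd; pos2(id96) recv 15: drop; pos3(id22) recv 96: fwd; pos4(id23) recv 22: drop; pos5(id92) recv 23: drop; pos6(id59) recv 92: fwd; pos7(id27) recv 59: fwd; pos0(id18) recv 27: fwd
Round 2: pos2(id96) recv 18: drop; pos4(id23) recv 96: fwd; pos7(id27) recv 92: fwd; pos0(id18) recv 59: fwd; pos1(id15) recv 27: fwd
Round 3: pos5(id92) recv 96: fwd; pos0(id18) recv 92: fwd; pos1(id15) recv 59: fwd; pos2(id96) recv 27: drop
Round 4: pos6(id59) recv 96: fwd; pos1(id15) recv 92: fwd; pos2(id96) recv 59: drop
Round 5: pos7(id27) recv 96: fwd; pos2(id96) recv 92: drop
Round 6: pos0(id18) recv 96: fwd
Round 7: pos1(id15) recv 96: fwd
Round 8: pos2(id96) recv 96: ELECTED
Message ID 92 originates at pos 5; dropped at pos 2 in round 5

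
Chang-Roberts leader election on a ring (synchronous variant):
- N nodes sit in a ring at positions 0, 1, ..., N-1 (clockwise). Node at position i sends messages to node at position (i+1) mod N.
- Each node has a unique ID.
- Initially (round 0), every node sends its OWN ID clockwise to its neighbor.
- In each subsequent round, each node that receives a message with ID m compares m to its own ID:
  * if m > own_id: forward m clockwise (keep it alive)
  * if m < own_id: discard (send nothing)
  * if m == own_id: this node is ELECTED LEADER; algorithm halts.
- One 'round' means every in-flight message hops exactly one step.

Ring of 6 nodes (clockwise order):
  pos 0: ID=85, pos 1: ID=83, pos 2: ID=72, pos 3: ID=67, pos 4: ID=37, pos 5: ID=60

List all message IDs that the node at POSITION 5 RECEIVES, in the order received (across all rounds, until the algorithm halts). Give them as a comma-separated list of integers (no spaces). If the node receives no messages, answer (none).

Answer: 37,67,72,83,85

Derivation:
Round 1: pos1(id83) recv 85: fwd; pos2(id72) recv 83: fwd; pos3(id67) recv 72: fwd; pos4(id37) recv 67: fwd; pos5(id60) recv 37: drop; pos0(id85) recv 60: drop
Round 2: pos2(id72) recv 85: fwd; pos3(id67) recv 83: fwd; pos4(id37) recv 72: fwd; pos5(id60) recv 67: fwd
Round 3: pos3(id67) recv 85: fwd; pos4(id37) recv 83: fwd; pos5(id60) recv 72: fwd; pos0(id85) recv 67: drop
Round 4: pos4(id37) recv 85: fwd; pos5(id60) recv 83: fwd; pos0(id85) recv 72: drop
Round 5: pos5(id60) recv 85: fwd; pos0(id85) recv 83: drop
Round 6: pos0(id85) recv 85: ELECTED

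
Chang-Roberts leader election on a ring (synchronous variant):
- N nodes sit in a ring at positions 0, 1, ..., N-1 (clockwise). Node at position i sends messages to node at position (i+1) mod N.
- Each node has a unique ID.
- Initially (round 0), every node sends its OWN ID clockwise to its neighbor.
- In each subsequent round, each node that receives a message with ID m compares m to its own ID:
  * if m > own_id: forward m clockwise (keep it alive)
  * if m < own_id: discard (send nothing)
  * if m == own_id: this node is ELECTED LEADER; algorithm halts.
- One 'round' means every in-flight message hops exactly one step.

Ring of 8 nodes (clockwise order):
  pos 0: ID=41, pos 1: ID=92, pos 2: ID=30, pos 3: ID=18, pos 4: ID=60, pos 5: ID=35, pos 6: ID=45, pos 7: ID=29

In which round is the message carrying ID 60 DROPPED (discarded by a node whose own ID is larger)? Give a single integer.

Round 1: pos1(id92) recv 41: drop; pos2(id30) recv 92: fwd; pos3(id18) recv 30: fwd; pos4(id60) recv 18: drop; pos5(id35) recv 60: fwd; pos6(id45) recv 35: drop; pos7(id29) recv 45: fwd; pos0(id41) recv 29: drop
Round 2: pos3(id18) recv 92: fwd; pos4(id60) recv 30: drop; pos6(id45) recv 60: fwd; pos0(id41) recv 45: fwd
Round 3: pos4(id60) recv 92: fwd; pos7(id29) recv 60: fwd; pos1(id92) recv 45: drop
Round 4: pos5(id35) recv 92: fwd; pos0(id41) recv 60: fwd
Round 5: pos6(id45) recv 92: fwd; pos1(id92) recv 60: drop
Round 6: pos7(id29) recv 92: fwd
Round 7: pos0(id41) recv 92: fwd
Round 8: pos1(id92) recv 92: ELECTED
Message ID 60 originates at pos 4; dropped at pos 1 in round 5

Answer: 5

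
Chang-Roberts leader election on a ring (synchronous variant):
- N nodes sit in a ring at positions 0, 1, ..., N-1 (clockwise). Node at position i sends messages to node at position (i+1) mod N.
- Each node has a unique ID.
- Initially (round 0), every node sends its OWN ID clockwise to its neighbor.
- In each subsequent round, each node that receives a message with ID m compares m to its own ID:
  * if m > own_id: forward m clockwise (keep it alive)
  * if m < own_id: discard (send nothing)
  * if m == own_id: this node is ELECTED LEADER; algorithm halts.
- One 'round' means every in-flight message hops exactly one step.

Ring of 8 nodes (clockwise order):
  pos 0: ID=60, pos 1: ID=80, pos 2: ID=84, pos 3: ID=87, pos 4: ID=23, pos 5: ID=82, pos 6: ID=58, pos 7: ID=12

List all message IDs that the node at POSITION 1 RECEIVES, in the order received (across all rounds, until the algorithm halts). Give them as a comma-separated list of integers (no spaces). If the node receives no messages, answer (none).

Answer: 60,82,87

Derivation:
Round 1: pos1(id80) recv 60: drop; pos2(id84) recv 80: drop; pos3(id87) recv 84: drop; pos4(id23) recv 87: fwd; pos5(id82) recv 23: drop; pos6(id58) recv 82: fwd; pos7(id12) recv 58: fwd; pos0(id60) recv 12: drop
Round 2: pos5(id82) recv 87: fwd; pos7(id12) recv 82: fwd; pos0(id60) recv 58: drop
Round 3: pos6(id58) recv 87: fwd; pos0(id60) recv 82: fwd
Round 4: pos7(id12) recv 87: fwd; pos1(id80) recv 82: fwd
Round 5: pos0(id60) recv 87: fwd; pos2(id84) recv 82: drop
Round 6: pos1(id80) recv 87: fwd
Round 7: pos2(id84) recv 87: fwd
Round 8: pos3(id87) recv 87: ELECTED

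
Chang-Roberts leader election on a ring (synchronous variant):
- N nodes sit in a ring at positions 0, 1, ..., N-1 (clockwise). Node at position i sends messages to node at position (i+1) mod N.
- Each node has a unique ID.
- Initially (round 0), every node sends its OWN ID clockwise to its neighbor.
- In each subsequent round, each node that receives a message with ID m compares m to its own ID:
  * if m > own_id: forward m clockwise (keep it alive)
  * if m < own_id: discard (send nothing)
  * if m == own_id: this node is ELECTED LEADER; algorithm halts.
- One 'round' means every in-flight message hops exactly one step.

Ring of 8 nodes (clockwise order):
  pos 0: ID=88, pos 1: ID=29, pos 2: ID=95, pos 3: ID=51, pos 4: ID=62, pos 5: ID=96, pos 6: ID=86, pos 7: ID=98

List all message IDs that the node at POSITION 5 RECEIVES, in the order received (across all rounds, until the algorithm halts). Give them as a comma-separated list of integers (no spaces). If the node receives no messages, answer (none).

Round 1: pos1(id29) recv 88: fwd; pos2(id95) recv 29: drop; pos3(id51) recv 95: fwd; pos4(id62) recv 51: drop; pos5(id96) recv 62: drop; pos6(id86) recv 96: fwd; pos7(id98) recv 86: drop; pos0(id88) recv 98: fwd
Round 2: pos2(id95) recv 88: drop; pos4(id62) recv 95: fwd; pos7(id98) recv 96: drop; pos1(id29) recv 98: fwd
Round 3: pos5(id96) recv 95: drop; pos2(id95) recv 98: fwd
Round 4: pos3(id51) recv 98: fwd
Round 5: pos4(id62) recv 98: fwd
Round 6: pos5(id96) recv 98: fwd
Round 7: pos6(id86) recv 98: fwd
Round 8: pos7(id98) recv 98: ELECTED

Answer: 62,95,98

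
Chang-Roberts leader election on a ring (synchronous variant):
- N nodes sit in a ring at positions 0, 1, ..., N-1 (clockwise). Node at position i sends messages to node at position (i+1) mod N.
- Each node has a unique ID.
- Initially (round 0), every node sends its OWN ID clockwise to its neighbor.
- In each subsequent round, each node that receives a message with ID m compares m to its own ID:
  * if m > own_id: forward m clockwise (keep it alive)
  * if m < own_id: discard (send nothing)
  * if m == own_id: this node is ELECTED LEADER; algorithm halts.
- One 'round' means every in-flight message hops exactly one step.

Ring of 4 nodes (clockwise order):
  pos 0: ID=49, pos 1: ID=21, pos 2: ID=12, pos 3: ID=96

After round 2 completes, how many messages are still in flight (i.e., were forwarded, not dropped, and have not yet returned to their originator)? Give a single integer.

Round 1: pos1(id21) recv 49: fwd; pos2(id12) recv 21: fwd; pos3(id96) recv 12: drop; pos0(id49) recv 96: fwd
Round 2: pos2(id12) recv 49: fwd; pos3(id96) recv 21: drop; pos1(id21) recv 96: fwd
After round 2: 2 messages still in flight

Answer: 2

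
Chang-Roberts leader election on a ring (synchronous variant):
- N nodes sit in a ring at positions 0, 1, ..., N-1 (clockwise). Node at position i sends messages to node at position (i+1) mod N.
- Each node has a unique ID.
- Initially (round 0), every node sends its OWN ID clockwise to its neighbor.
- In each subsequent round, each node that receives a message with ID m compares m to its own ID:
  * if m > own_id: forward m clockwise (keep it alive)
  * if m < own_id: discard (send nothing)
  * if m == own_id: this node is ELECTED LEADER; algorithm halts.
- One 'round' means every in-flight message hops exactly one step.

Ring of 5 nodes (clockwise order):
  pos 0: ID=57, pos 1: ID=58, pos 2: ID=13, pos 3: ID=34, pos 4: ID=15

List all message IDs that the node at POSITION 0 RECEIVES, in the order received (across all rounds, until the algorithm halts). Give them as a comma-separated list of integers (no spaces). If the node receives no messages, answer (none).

Round 1: pos1(id58) recv 57: drop; pos2(id13) recv 58: fwd; pos3(id34) recv 13: drop; pos4(id15) recv 34: fwd; pos0(id57) recv 15: drop
Round 2: pos3(id34) recv 58: fwd; pos0(id57) recv 34: drop
Round 3: pos4(id15) recv 58: fwd
Round 4: pos0(id57) recv 58: fwd
Round 5: pos1(id58) recv 58: ELECTED

Answer: 15,34,58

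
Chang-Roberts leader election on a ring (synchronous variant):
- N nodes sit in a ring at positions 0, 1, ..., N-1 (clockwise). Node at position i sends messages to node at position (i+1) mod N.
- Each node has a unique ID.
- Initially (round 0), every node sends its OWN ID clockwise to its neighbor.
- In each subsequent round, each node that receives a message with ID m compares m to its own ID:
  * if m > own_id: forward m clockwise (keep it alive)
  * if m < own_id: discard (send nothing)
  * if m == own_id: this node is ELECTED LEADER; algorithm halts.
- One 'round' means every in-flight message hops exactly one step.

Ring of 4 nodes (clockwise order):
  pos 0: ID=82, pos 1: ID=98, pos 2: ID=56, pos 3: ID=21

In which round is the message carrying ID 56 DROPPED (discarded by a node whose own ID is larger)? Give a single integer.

Answer: 2

Derivation:
Round 1: pos1(id98) recv 82: drop; pos2(id56) recv 98: fwd; pos3(id21) recv 56: fwd; pos0(id82) recv 21: drop
Round 2: pos3(id21) recv 98: fwd; pos0(id82) recv 56: drop
Round 3: pos0(id82) recv 98: fwd
Round 4: pos1(id98) recv 98: ELECTED
Message ID 56 originates at pos 2; dropped at pos 0 in round 2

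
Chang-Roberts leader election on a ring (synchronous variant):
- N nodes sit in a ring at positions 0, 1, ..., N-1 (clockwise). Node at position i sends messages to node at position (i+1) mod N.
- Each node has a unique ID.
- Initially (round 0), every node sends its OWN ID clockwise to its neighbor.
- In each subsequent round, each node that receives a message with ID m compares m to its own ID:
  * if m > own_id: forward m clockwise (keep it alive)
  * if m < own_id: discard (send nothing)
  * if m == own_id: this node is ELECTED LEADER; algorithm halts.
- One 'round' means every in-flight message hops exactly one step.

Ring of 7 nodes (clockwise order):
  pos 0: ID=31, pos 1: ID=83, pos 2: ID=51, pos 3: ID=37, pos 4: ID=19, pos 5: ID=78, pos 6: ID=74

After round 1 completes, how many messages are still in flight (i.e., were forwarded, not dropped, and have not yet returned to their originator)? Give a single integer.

Answer: 5

Derivation:
Round 1: pos1(id83) recv 31: drop; pos2(id51) recv 83: fwd; pos3(id37) recv 51: fwd; pos4(id19) recv 37: fwd; pos5(id78) recv 19: drop; pos6(id74) recv 78: fwd; pos0(id31) recv 74: fwd
After round 1: 5 messages still in flight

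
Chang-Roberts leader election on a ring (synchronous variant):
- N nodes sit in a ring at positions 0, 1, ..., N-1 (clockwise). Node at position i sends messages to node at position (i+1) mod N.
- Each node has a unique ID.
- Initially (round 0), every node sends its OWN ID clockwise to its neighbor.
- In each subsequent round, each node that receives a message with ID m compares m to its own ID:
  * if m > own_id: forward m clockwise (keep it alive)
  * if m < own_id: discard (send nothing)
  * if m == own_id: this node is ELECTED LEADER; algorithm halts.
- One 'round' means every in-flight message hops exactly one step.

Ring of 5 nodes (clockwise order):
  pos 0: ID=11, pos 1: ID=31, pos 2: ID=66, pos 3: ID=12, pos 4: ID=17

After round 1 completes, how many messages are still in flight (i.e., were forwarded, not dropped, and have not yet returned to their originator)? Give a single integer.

Answer: 2

Derivation:
Round 1: pos1(id31) recv 11: drop; pos2(id66) recv 31: drop; pos3(id12) recv 66: fwd; pos4(id17) recv 12: drop; pos0(id11) recv 17: fwd
After round 1: 2 messages still in flight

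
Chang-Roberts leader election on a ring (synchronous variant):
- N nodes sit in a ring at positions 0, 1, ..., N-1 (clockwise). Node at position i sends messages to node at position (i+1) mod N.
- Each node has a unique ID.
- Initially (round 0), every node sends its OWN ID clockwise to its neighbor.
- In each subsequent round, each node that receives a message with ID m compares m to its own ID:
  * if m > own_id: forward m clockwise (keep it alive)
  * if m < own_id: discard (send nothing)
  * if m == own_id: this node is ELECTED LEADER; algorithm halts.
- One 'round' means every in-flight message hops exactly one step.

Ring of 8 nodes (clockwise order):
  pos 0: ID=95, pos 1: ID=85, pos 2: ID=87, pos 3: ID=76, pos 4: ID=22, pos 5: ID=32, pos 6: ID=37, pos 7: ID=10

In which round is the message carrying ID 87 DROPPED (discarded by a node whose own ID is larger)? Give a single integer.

Round 1: pos1(id85) recv 95: fwd; pos2(id87) recv 85: drop; pos3(id76) recv 87: fwd; pos4(id22) recv 76: fwd; pos5(id32) recv 22: drop; pos6(id37) recv 32: drop; pos7(id10) recv 37: fwd; pos0(id95) recv 10: drop
Round 2: pos2(id87) recv 95: fwd; pos4(id22) recv 87: fwd; pos5(id32) recv 76: fwd; pos0(id95) recv 37: drop
Round 3: pos3(id76) recv 95: fwd; pos5(id32) recv 87: fwd; pos6(id37) recv 76: fwd
Round 4: pos4(id22) recv 95: fwd; pos6(id37) recv 87: fwd; pos7(id10) recv 76: fwd
Round 5: pos5(id32) recv 95: fwd; pos7(id10) recv 87: fwd; pos0(id95) recv 76: drop
Round 6: pos6(id37) recv 95: fwd; pos0(id95) recv 87: drop
Round 7: pos7(id10) recv 95: fwd
Round 8: pos0(id95) recv 95: ELECTED
Message ID 87 originates at pos 2; dropped at pos 0 in round 6

Answer: 6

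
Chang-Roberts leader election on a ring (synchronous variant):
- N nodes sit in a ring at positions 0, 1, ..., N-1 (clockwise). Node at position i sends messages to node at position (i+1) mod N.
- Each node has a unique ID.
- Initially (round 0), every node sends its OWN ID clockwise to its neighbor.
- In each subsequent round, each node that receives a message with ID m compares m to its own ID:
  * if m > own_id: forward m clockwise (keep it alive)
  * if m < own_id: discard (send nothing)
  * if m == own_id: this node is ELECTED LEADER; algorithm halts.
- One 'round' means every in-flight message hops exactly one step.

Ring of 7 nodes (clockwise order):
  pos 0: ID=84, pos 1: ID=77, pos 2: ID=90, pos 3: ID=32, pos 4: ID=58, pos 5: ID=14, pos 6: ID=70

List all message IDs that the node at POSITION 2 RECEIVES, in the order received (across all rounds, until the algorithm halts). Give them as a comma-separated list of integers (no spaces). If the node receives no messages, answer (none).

Answer: 77,84,90

Derivation:
Round 1: pos1(id77) recv 84: fwd; pos2(id90) recv 77: drop; pos3(id32) recv 90: fwd; pos4(id58) recv 32: drop; pos5(id14) recv 58: fwd; pos6(id70) recv 14: drop; pos0(id84) recv 70: drop
Round 2: pos2(id90) recv 84: drop; pos4(id58) recv 90: fwd; pos6(id70) recv 58: drop
Round 3: pos5(id14) recv 90: fwd
Round 4: pos6(id70) recv 90: fwd
Round 5: pos0(id84) recv 90: fwd
Round 6: pos1(id77) recv 90: fwd
Round 7: pos2(id90) recv 90: ELECTED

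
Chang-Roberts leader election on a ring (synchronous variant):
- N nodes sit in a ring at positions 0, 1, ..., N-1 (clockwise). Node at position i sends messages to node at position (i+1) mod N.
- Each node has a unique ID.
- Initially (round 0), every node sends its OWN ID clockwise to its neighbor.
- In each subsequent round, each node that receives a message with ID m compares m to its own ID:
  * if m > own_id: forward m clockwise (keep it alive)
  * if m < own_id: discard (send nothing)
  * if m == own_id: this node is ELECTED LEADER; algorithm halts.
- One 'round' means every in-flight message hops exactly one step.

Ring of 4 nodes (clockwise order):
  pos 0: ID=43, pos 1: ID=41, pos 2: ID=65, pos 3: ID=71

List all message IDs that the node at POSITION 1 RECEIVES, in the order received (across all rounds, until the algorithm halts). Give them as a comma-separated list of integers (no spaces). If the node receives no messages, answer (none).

Round 1: pos1(id41) recv 43: fwd; pos2(id65) recv 41: drop; pos3(id71) recv 65: drop; pos0(id43) recv 71: fwd
Round 2: pos2(id65) recv 43: drop; pos1(id41) recv 71: fwd
Round 3: pos2(id65) recv 71: fwd
Round 4: pos3(id71) recv 71: ELECTED

Answer: 43,71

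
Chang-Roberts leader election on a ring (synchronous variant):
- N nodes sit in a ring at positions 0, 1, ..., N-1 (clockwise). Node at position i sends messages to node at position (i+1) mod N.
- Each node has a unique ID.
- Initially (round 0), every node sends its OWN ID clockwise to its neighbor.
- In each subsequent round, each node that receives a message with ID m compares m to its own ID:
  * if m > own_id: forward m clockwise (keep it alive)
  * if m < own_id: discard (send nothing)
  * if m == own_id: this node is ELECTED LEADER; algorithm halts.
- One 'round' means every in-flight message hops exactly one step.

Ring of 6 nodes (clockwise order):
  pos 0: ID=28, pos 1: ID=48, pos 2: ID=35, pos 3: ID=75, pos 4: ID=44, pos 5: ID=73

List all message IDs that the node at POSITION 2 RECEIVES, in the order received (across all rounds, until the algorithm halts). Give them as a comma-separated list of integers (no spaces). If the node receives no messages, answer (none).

Answer: 48,73,75

Derivation:
Round 1: pos1(id48) recv 28: drop; pos2(id35) recv 48: fwd; pos3(id75) recv 35: drop; pos4(id44) recv 75: fwd; pos5(id73) recv 44: drop; pos0(id28) recv 73: fwd
Round 2: pos3(id75) recv 48: drop; pos5(id73) recv 75: fwd; pos1(id48) recv 73: fwd
Round 3: pos0(id28) recv 75: fwd; pos2(id35) recv 73: fwd
Round 4: pos1(id48) recv 75: fwd; pos3(id75) recv 73: drop
Round 5: pos2(id35) recv 75: fwd
Round 6: pos3(id75) recv 75: ELECTED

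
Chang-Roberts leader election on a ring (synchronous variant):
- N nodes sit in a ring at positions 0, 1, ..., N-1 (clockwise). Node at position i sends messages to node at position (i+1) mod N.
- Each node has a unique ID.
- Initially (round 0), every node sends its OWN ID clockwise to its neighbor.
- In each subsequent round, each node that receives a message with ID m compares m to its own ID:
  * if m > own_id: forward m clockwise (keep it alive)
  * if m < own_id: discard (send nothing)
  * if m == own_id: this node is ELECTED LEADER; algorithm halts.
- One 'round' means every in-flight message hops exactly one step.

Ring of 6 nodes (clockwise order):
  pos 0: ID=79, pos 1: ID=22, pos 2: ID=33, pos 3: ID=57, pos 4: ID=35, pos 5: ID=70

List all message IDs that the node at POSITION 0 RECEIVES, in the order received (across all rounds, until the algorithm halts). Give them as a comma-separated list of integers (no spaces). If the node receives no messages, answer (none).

Round 1: pos1(id22) recv 79: fwd; pos2(id33) recv 22: drop; pos3(id57) recv 33: drop; pos4(id35) recv 57: fwd; pos5(id70) recv 35: drop; pos0(id79) recv 70: drop
Round 2: pos2(id33) recv 79: fwd; pos5(id70) recv 57: drop
Round 3: pos3(id57) recv 79: fwd
Round 4: pos4(id35) recv 79: fwd
Round 5: pos5(id70) recv 79: fwd
Round 6: pos0(id79) recv 79: ELECTED

Answer: 70,79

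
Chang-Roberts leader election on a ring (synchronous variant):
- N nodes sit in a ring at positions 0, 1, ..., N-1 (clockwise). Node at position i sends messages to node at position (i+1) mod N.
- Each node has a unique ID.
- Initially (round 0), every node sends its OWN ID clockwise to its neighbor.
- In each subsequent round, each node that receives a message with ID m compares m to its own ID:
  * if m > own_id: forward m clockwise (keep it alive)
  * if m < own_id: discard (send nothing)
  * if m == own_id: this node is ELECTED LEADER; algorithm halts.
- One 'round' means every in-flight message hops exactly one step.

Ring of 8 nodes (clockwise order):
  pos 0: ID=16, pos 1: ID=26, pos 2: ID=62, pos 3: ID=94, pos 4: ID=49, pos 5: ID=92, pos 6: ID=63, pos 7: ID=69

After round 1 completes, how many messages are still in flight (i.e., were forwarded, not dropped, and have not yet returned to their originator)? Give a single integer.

Answer: 3

Derivation:
Round 1: pos1(id26) recv 16: drop; pos2(id62) recv 26: drop; pos3(id94) recv 62: drop; pos4(id49) recv 94: fwd; pos5(id92) recv 49: drop; pos6(id63) recv 92: fwd; pos7(id69) recv 63: drop; pos0(id16) recv 69: fwd
After round 1: 3 messages still in flight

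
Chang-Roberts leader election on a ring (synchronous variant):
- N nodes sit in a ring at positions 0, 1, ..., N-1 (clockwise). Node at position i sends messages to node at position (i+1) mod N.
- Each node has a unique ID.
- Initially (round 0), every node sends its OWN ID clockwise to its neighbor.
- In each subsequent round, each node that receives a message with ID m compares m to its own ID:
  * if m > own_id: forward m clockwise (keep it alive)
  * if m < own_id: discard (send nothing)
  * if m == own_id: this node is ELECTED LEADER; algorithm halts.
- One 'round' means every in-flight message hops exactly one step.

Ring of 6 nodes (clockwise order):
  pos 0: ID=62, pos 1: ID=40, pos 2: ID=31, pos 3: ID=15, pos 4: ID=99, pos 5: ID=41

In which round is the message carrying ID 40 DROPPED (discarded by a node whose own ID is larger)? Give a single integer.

Answer: 3

Derivation:
Round 1: pos1(id40) recv 62: fwd; pos2(id31) recv 40: fwd; pos3(id15) recv 31: fwd; pos4(id99) recv 15: drop; pos5(id41) recv 99: fwd; pos0(id62) recv 41: drop
Round 2: pos2(id31) recv 62: fwd; pos3(id15) recv 40: fwd; pos4(id99) recv 31: drop; pos0(id62) recv 99: fwd
Round 3: pos3(id15) recv 62: fwd; pos4(id99) recv 40: drop; pos1(id40) recv 99: fwd
Round 4: pos4(id99) recv 62: drop; pos2(id31) recv 99: fwd
Round 5: pos3(id15) recv 99: fwd
Round 6: pos4(id99) recv 99: ELECTED
Message ID 40 originates at pos 1; dropped at pos 4 in round 3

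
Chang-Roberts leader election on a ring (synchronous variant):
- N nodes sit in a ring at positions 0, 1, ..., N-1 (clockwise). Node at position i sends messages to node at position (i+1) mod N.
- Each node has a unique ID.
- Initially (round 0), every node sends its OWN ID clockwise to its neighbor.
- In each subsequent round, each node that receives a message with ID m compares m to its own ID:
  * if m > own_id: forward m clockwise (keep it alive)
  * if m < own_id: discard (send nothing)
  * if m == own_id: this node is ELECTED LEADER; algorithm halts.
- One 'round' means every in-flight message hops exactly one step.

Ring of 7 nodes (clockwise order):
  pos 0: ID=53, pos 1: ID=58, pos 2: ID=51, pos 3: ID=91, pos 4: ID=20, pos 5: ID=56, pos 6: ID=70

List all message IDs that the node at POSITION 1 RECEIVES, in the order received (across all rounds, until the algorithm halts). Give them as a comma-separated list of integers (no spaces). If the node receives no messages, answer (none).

Round 1: pos1(id58) recv 53: drop; pos2(id51) recv 58: fwd; pos3(id91) recv 51: drop; pos4(id20) recv 91: fwd; pos5(id56) recv 20: drop; pos6(id70) recv 56: drop; pos0(id53) recv 70: fwd
Round 2: pos3(id91) recv 58: drop; pos5(id56) recv 91: fwd; pos1(id58) recv 70: fwd
Round 3: pos6(id70) recv 91: fwd; pos2(id51) recv 70: fwd
Round 4: pos0(id53) recv 91: fwd; pos3(id91) recv 70: drop
Round 5: pos1(id58) recv 91: fwd
Round 6: pos2(id51) recv 91: fwd
Round 7: pos3(id91) recv 91: ELECTED

Answer: 53,70,91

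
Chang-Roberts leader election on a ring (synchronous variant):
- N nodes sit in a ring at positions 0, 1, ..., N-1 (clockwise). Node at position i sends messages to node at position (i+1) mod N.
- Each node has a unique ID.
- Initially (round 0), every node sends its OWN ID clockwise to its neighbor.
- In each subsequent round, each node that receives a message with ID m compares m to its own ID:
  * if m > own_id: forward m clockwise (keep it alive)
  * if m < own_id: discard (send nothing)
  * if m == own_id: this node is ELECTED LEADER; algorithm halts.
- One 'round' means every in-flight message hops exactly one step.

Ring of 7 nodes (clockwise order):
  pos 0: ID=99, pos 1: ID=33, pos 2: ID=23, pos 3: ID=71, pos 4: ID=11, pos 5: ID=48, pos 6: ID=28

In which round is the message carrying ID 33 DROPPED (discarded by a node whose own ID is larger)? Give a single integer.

Answer: 2

Derivation:
Round 1: pos1(id33) recv 99: fwd; pos2(id23) recv 33: fwd; pos3(id71) recv 23: drop; pos4(id11) recv 71: fwd; pos5(id48) recv 11: drop; pos6(id28) recv 48: fwd; pos0(id99) recv 28: drop
Round 2: pos2(id23) recv 99: fwd; pos3(id71) recv 33: drop; pos5(id48) recv 71: fwd; pos0(id99) recv 48: drop
Round 3: pos3(id71) recv 99: fwd; pos6(id28) recv 71: fwd
Round 4: pos4(id11) recv 99: fwd; pos0(id99) recv 71: drop
Round 5: pos5(id48) recv 99: fwd
Round 6: pos6(id28) recv 99: fwd
Round 7: pos0(id99) recv 99: ELECTED
Message ID 33 originates at pos 1; dropped at pos 3 in round 2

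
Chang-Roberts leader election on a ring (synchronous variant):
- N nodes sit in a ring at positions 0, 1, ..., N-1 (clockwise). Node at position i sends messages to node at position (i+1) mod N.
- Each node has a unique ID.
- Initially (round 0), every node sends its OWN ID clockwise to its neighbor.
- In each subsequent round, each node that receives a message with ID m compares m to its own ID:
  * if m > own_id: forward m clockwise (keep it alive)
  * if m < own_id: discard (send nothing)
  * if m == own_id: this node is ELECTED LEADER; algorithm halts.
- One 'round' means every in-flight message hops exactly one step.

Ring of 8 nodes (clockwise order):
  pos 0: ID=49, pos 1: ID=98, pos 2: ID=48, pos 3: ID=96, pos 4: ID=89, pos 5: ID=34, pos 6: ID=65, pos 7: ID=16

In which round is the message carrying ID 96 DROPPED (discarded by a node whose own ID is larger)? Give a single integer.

Answer: 6

Derivation:
Round 1: pos1(id98) recv 49: drop; pos2(id48) recv 98: fwd; pos3(id96) recv 48: drop; pos4(id89) recv 96: fwd; pos5(id34) recv 89: fwd; pos6(id65) recv 34: drop; pos7(id16) recv 65: fwd; pos0(id49) recv 16: drop
Round 2: pos3(id96) recv 98: fwd; pos5(id34) recv 96: fwd; pos6(id65) recv 89: fwd; pos0(id49) recv 65: fwd
Round 3: pos4(id89) recv 98: fwd; pos6(id65) recv 96: fwd; pos7(id16) recv 89: fwd; pos1(id98) recv 65: drop
Round 4: pos5(id34) recv 98: fwd; pos7(id16) recv 96: fwd; pos0(id49) recv 89: fwd
Round 5: pos6(id65) recv 98: fwd; pos0(id49) recv 96: fwd; pos1(id98) recv 89: drop
Round 6: pos7(id16) recv 98: fwd; pos1(id98) recv 96: drop
Round 7: pos0(id49) recv 98: fwd
Round 8: pos1(id98) recv 98: ELECTED
Message ID 96 originates at pos 3; dropped at pos 1 in round 6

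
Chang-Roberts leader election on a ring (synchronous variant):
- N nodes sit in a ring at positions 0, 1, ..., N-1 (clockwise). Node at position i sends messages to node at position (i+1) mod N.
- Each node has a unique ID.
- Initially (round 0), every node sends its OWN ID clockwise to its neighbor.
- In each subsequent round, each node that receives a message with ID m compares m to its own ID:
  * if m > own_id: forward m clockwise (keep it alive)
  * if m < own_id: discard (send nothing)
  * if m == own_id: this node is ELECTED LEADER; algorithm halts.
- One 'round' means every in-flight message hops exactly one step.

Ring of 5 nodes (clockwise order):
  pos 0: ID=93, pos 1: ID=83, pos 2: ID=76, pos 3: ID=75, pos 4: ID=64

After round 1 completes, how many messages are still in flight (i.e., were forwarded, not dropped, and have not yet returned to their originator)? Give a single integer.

Answer: 4

Derivation:
Round 1: pos1(id83) recv 93: fwd; pos2(id76) recv 83: fwd; pos3(id75) recv 76: fwd; pos4(id64) recv 75: fwd; pos0(id93) recv 64: drop
After round 1: 4 messages still in flight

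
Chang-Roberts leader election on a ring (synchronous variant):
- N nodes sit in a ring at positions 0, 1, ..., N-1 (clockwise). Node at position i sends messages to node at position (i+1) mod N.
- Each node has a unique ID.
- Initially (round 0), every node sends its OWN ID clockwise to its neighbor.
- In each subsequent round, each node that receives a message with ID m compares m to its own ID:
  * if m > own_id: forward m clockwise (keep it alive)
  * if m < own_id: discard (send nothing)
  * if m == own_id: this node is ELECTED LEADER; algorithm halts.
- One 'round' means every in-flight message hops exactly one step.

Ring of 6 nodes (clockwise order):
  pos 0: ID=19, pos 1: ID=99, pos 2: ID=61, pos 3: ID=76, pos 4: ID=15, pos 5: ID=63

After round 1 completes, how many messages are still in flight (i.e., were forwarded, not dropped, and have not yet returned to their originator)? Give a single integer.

Round 1: pos1(id99) recv 19: drop; pos2(id61) recv 99: fwd; pos3(id76) recv 61: drop; pos4(id15) recv 76: fwd; pos5(id63) recv 15: drop; pos0(id19) recv 63: fwd
After round 1: 3 messages still in flight

Answer: 3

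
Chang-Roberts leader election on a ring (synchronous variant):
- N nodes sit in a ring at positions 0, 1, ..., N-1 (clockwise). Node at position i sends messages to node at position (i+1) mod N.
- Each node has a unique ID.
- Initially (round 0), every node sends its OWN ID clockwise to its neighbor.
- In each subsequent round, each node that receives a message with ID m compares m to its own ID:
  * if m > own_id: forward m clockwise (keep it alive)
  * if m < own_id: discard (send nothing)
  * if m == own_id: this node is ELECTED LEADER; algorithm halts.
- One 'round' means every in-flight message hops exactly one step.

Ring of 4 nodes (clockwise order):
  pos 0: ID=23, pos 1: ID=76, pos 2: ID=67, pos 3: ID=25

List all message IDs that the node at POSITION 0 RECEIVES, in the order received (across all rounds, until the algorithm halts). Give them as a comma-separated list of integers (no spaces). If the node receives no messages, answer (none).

Round 1: pos1(id76) recv 23: drop; pos2(id67) recv 76: fwd; pos3(id25) recv 67: fwd; pos0(id23) recv 25: fwd
Round 2: pos3(id25) recv 76: fwd; pos0(id23) recv 67: fwd; pos1(id76) recv 25: drop
Round 3: pos0(id23) recv 76: fwd; pos1(id76) recv 67: drop
Round 4: pos1(id76) recv 76: ELECTED

Answer: 25,67,76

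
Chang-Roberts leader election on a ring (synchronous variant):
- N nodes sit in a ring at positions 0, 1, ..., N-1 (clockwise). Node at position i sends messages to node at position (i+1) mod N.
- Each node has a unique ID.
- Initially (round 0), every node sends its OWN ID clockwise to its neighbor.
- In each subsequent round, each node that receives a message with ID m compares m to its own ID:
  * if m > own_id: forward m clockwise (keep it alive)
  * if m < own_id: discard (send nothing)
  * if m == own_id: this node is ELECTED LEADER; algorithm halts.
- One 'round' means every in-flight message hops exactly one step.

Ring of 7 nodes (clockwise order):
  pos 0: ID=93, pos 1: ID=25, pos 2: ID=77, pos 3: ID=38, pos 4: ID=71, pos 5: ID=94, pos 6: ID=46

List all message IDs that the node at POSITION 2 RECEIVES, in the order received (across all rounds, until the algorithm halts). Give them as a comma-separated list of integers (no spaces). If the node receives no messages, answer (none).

Round 1: pos1(id25) recv 93: fwd; pos2(id77) recv 25: drop; pos3(id38) recv 77: fwd; pos4(id71) recv 38: drop; pos5(id94) recv 71: drop; pos6(id46) recv 94: fwd; pos0(id93) recv 46: drop
Round 2: pos2(id77) recv 93: fwd; pos4(id71) recv 77: fwd; pos0(id93) recv 94: fwd
Round 3: pos3(id38) recv 93: fwd; pos5(id94) recv 77: drop; pos1(id25) recv 94: fwd
Round 4: pos4(id71) recv 93: fwd; pos2(id77) recv 94: fwd
Round 5: pos5(id94) recv 93: drop; pos3(id38) recv 94: fwd
Round 6: pos4(id71) recv 94: fwd
Round 7: pos5(id94) recv 94: ELECTED

Answer: 25,93,94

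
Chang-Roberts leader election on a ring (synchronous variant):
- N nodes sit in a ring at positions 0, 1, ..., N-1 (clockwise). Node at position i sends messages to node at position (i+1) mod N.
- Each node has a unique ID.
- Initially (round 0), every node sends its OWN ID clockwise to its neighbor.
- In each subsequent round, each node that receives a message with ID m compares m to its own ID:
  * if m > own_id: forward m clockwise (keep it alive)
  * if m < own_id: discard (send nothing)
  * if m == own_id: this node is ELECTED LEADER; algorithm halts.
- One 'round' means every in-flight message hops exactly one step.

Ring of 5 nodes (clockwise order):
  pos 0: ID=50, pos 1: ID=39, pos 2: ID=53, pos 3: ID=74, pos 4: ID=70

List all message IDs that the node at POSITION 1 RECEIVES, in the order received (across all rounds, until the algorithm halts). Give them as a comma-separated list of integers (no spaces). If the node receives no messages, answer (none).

Round 1: pos1(id39) recv 50: fwd; pos2(id53) recv 39: drop; pos3(id74) recv 53: drop; pos4(id70) recv 74: fwd; pos0(id50) recv 70: fwd
Round 2: pos2(id53) recv 50: drop; pos0(id50) recv 74: fwd; pos1(id39) recv 70: fwd
Round 3: pos1(id39) recv 74: fwd; pos2(id53) recv 70: fwd
Round 4: pos2(id53) recv 74: fwd; pos3(id74) recv 70: drop
Round 5: pos3(id74) recv 74: ELECTED

Answer: 50,70,74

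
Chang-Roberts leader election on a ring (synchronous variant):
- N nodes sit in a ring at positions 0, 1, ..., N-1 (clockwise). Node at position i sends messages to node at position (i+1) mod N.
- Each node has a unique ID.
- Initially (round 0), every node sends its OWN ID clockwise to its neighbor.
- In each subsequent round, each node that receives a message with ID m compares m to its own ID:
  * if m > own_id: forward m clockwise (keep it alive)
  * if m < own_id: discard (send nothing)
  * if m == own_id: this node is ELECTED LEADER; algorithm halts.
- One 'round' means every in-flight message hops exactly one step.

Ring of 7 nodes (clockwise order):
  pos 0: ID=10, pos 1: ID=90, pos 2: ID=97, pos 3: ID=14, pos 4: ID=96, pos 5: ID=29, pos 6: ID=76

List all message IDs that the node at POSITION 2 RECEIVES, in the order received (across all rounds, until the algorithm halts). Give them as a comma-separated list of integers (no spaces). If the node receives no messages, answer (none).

Round 1: pos1(id90) recv 10: drop; pos2(id97) recv 90: drop; pos3(id14) recv 97: fwd; pos4(id96) recv 14: drop; pos5(id29) recv 96: fwd; pos6(id76) recv 29: drop; pos0(id10) recv 76: fwd
Round 2: pos4(id96) recv 97: fwd; pos6(id76) recv 96: fwd; pos1(id90) recv 76: drop
Round 3: pos5(id29) recv 97: fwd; pos0(id10) recv 96: fwd
Round 4: pos6(id76) recv 97: fwd; pos1(id90) recv 96: fwd
Round 5: pos0(id10) recv 97: fwd; pos2(id97) recv 96: drop
Round 6: pos1(id90) recv 97: fwd
Round 7: pos2(id97) recv 97: ELECTED

Answer: 90,96,97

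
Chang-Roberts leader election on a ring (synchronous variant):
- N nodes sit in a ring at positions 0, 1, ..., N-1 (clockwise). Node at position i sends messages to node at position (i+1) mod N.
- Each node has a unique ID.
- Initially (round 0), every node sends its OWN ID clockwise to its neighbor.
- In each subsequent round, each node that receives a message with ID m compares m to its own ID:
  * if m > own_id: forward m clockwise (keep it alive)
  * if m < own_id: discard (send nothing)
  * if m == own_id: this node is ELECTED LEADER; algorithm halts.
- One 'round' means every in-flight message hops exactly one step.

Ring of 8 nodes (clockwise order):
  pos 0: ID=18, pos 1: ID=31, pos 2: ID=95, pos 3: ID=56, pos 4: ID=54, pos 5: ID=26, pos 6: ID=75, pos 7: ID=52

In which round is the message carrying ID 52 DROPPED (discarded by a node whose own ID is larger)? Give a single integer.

Round 1: pos1(id31) recv 18: drop; pos2(id95) recv 31: drop; pos3(id56) recv 95: fwd; pos4(id54) recv 56: fwd; pos5(id26) recv 54: fwd; pos6(id75) recv 26: drop; pos7(id52) recv 75: fwd; pos0(id18) recv 52: fwd
Round 2: pos4(id54) recv 95: fwd; pos5(id26) recv 56: fwd; pos6(id75) recv 54: drop; pos0(id18) recv 75: fwd; pos1(id31) recv 52: fwd
Round 3: pos5(id26) recv 95: fwd; pos6(id75) recv 56: drop; pos1(id31) recv 75: fwd; pos2(id95) recv 52: drop
Round 4: pos6(id75) recv 95: fwd; pos2(id95) recv 75: drop
Round 5: pos7(id52) recv 95: fwd
Round 6: pos0(id18) recv 95: fwd
Round 7: pos1(id31) recv 95: fwd
Round 8: pos2(id95) recv 95: ELECTED
Message ID 52 originates at pos 7; dropped at pos 2 in round 3

Answer: 3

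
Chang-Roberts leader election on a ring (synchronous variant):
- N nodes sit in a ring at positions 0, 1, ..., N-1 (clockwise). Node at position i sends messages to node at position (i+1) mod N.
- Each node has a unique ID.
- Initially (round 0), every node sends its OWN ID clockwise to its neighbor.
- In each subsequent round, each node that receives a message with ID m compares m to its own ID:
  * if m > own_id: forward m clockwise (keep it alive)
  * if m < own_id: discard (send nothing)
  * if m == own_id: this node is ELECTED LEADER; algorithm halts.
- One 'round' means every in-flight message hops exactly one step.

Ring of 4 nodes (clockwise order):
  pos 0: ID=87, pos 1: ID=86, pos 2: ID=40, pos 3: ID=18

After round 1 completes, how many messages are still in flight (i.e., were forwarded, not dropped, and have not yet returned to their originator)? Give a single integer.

Round 1: pos1(id86) recv 87: fwd; pos2(id40) recv 86: fwd; pos3(id18) recv 40: fwd; pos0(id87) recv 18: drop
After round 1: 3 messages still in flight

Answer: 3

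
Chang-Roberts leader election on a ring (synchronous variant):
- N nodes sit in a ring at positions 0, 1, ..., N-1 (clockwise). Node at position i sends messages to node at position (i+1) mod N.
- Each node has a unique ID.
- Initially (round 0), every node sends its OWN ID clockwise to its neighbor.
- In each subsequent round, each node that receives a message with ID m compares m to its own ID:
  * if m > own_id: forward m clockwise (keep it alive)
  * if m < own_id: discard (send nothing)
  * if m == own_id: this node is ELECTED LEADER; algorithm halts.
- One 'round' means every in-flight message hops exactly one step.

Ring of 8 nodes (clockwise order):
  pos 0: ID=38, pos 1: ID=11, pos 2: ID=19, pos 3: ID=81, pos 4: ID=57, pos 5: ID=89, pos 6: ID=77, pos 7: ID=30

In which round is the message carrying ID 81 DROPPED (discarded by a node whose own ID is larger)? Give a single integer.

Round 1: pos1(id11) recv 38: fwd; pos2(id19) recv 11: drop; pos3(id81) recv 19: drop; pos4(id57) recv 81: fwd; pos5(id89) recv 57: drop; pos6(id77) recv 89: fwd; pos7(id30) recv 77: fwd; pos0(id38) recv 30: drop
Round 2: pos2(id19) recv 38: fwd; pos5(id89) recv 81: drop; pos7(id30) recv 89: fwd; pos0(id38) recv 77: fwd
Round 3: pos3(id81) recv 38: drop; pos0(id38) recv 89: fwd; pos1(id11) recv 77: fwd
Round 4: pos1(id11) recv 89: fwd; pos2(id19) recv 77: fwd
Round 5: pos2(id19) recv 89: fwd; pos3(id81) recv 77: drop
Round 6: pos3(id81) recv 89: fwd
Round 7: pos4(id57) recv 89: fwd
Round 8: pos5(id89) recv 89: ELECTED
Message ID 81 originates at pos 3; dropped at pos 5 in round 2

Answer: 2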